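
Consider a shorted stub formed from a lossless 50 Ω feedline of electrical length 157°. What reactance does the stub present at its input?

tan(βl) = -0.424
For a shorted stub, Z_in = jZ_0·tan(βl)

X_in ≈ -21.2 Ω (capacitive)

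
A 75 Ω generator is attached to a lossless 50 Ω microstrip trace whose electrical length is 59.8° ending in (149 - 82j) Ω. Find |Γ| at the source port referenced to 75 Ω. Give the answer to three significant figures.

|Γ| ≈ 0.693

tan(βl) = 1.72
Z_in = Z_0·(Z_L + jZ_0·tanβl)/(Z_0 + jZ_L·tanβl) = 14.4 − j18.3 Ω
Γ_s = (Z_in − Z_s)/(Z_in + Z_s) = (-60.6 − j18.3)/(89.4 − j18.3), |Γ_s| = 0.693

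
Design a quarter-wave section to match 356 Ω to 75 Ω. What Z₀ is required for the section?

Z_qwt = √(Z_0·R_L) = √(75 × 356) = √26700

Z_qwt ≈ 163 Ω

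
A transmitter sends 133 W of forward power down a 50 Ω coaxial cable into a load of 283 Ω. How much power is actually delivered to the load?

Γ = (283 − 50)/(283 + 50) = 0.7
|Γ|² = 0.49
P_refl = |Γ|²·P_inc = 65.1 W, P_del = (1 − |Γ|²)·P_inc = 67.9 W

P_delivered ≈ 67.9 W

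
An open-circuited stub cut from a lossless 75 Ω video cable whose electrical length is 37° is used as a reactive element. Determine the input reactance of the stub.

X_in ≈ -99.5 Ω (capacitive)

tan(βl) = 0.754
For an open-circuited stub, Z_in = −jZ_0·cot(βl) = −jZ_0/tan(βl)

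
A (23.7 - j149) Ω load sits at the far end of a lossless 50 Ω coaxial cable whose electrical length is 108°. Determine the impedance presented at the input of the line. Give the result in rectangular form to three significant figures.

Z_in ≈ 3.6 + j36.4 Ω

tan(βl) = tan(108°) = -3.08
Z_in = Z_0·(Z_L + jZ_0·tanβl)/(Z_0 + jZ_L·tanβl)
     = 50·(23.7 − j303)/(-409 − j72.9)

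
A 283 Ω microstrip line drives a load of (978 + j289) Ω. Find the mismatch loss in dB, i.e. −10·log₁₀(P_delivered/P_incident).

mismatch loss ≈ 1.79 dB

Γ = (695 + j289)/(1261 + j289), |Γ| = 0.582
|Γ|² = 0.339, so P_del/P_inc = 1 − |Γ|² = 0.661
ML = −10·log₁₀(1 − |Γ|²)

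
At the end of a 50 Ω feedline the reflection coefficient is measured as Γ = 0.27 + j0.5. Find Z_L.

Z_L ≈ 43.2 + j63.9 Ω

Z_L = Z_0·(1 + Γ)/(1 − Γ) = 50·(1.27 + j0.5)/(0.73 − j0.5)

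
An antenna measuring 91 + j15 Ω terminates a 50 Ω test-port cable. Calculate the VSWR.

VSWR ≈ 1.89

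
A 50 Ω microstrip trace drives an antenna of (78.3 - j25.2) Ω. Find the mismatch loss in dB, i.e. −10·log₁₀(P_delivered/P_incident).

mismatch loss ≈ 0.381 dB

Γ = (28.3 − j25.2)/(128.3 − j25.2), |Γ| = 0.29
|Γ|² = 0.084, so P_del/P_inc = 1 − |Γ|² = 0.916
ML = −10·log₁₀(1 − |Γ|²)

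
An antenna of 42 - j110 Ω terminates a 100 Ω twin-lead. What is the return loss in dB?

Γ = (-58 − j110)/(142 − j110), |Γ| = 0.692
RL = −20·log₁₀|Γ| = −20·log₁₀(0.692)

RL ≈ 3.19 dB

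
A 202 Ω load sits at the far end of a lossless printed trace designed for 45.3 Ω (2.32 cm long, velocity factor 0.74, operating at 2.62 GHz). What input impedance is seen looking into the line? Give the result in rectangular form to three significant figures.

Z_in ≈ 10.4 + j6.47 Ω

λ = v/f = 0.74·c / 2.62 GHz = 0.0847 m
βl = 2π·l/λ = 2π × 0.274 = 98.6°
tan(βl) = tan(98.6°) = -6.64
Z_in = Z_0·(Z_L + jZ_0·tanβl)/(Z_0 + jZ_L·tanβl)
     = 45.3·(202 − j301)/(45.3 − j1340)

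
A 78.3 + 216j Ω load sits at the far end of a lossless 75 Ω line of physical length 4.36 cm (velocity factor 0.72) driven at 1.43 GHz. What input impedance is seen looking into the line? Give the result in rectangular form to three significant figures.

λ = v/f = 0.72·c / 1.43 GHz = 0.151 m
βl = 2π·l/λ = 2π × 0.289 = 104°
tan(βl) = tan(104°) = -4.04
Z_in = Z_0·(Z_L + jZ_0·tanβl)/(Z_0 + jZ_L·tanβl)
     = 75·(78.3 − j86.8)/(947 − j316)

Z_in ≈ 7.64 − j4.32 Ω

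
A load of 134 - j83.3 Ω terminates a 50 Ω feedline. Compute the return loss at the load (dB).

RL ≈ 4.65 dB

Γ = (84 − j83.3)/(184 − j83.3), |Γ| = 0.586
RL = −20·log₁₀|Γ| = −20·log₁₀(0.586)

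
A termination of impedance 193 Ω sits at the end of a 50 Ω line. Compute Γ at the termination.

Γ = 0.588

Γ = (Z_L − Z_0)/(Z_L + Z_0) = (193 − 50)/(193 + 50) = 143/243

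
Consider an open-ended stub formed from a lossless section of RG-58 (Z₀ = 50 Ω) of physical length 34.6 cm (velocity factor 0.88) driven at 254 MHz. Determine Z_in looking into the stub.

λ = v/f = 0.88·c / 254 MHz = 1.04 m
βl = 2π·l/λ = 2π × 0.333 = 120°
tan(βl) = -1.74
For an open-ended stub, Z_in = −jZ_0·cot(βl) = −jZ_0/tan(βl)

Z_in ≈ +j28.7 Ω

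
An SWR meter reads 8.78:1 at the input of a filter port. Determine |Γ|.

|Γ| = (S − 1)/(S + 1) = (8.78 − 1)/(8.78 + 1) = 7.78/9.78

|Γ| ≈ 0.796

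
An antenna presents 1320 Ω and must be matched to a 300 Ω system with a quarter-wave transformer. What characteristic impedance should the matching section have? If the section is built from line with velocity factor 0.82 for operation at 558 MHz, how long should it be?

Z_qwt ≈ 629 Ω; length ≈ 11 cm

Z_qwt = √(Z_0·R_L) = √(300 × 1320) = √396000
λ = 0.82·c/f = 0.441 m, so l = λ/4 = 0.11 m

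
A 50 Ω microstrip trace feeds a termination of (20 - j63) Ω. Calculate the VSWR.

Γ = (Z_L − Z_0)/(Z_L + Z_0) = (-30 − j63)/(70 − j63)
|Γ| = 69.8/94.2 = 0.741
VSWR = (1 + |Γ|)/(1 − |Γ|) = 1.74/0.259

VSWR ≈ 6.72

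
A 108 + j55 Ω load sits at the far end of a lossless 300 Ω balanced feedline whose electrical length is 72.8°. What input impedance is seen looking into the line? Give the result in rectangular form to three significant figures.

Z_in ≈ 813 + j192 Ω

tan(βl) = tan(72.8°) = 3.23
Z_in = Z_0·(Z_L + jZ_0·tanβl)/(Z_0 + jZ_L·tanβl)
     = 300·(108 + j1020)/(122 + j349)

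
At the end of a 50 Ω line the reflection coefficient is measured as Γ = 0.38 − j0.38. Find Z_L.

Z_L ≈ 67.2 − j71.9 Ω

Z_L = Z_0·(1 + Γ)/(1 − Γ) = 50·(1.38 − j0.38)/(0.62 + j0.38)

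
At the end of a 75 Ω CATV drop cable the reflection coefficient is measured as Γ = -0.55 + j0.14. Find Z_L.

Z_L = Z_0·(1 + Γ)/(1 − Γ) = 75·(0.45 + j0.14)/(1.55 − j0.14)

Z_L ≈ 21 + j8.67 Ω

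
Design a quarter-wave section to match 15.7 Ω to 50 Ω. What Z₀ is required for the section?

Z_qwt ≈ 28 Ω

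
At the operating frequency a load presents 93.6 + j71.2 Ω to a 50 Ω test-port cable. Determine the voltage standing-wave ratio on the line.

Γ = (Z_L − Z_0)/(Z_L + Z_0) = (43.6 + j71.2)/(143.6 + j71.2)
|Γ| = 83.5/160 = 0.521
VSWR = (1 + |Γ|)/(1 − |Γ|) = 1.52/0.479

VSWR ≈ 3.17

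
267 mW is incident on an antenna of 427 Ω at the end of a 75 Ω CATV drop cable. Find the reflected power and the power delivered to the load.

Γ = (427 − 75)/(427 + 75) = 0.701
|Γ|² = 0.492
P_refl = |Γ|²·P_inc = 131 mW, P_del = (1 − |Γ|²)·P_inc = 136 mW

P_reflected ≈ 131 mW; P_delivered ≈ 136 mW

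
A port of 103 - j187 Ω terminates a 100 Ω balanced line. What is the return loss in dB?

RL ≈ 3.38 dB

Γ = (3 − j187)/(203 − j187), |Γ| = 0.678
RL = −20·log₁₀|Γ| = −20·log₁₀(0.678)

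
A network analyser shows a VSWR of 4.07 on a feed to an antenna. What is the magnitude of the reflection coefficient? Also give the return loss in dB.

|Γ| ≈ 0.606; return loss ≈ 4.36 dB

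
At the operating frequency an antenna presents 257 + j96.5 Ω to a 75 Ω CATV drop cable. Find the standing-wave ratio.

VSWR ≈ 3.95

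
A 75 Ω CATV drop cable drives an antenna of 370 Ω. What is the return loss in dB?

Γ = (370 − 75)/(370 + 75) = 0.663
RL = −20·log₁₀|Γ| = −20·log₁₀(0.663)

RL ≈ 3.57 dB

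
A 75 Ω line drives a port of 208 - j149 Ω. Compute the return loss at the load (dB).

Γ = (133 − j149)/(283 − j149), |Γ| = 0.624
RL = −20·log₁₀|Γ| = −20·log₁₀(0.624)

RL ≈ 4.09 dB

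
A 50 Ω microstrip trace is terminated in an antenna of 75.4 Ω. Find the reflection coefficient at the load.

Γ = (Z_L − Z_0)/(Z_L + Z_0) = (75.4 − 50)/(75.4 + 50) = 25.4/125.4

Γ = 0.203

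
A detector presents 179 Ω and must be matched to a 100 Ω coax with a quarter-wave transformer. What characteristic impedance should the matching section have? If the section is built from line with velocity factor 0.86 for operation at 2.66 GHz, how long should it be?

Z_qwt = √(Z_0·R_L) = √(100 × 179) = √17900
λ = 0.86·c/f = 0.097 m, so l = λ/4 = 0.0242 m

Z_qwt ≈ 134 Ω; length ≈ 2.42 cm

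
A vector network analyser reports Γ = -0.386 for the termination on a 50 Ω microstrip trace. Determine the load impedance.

Z_L = Z_0·(1 + Γ)/(1 − Γ) = 50·(0.614)/(1.39)

Z_L ≈ 22.2 Ω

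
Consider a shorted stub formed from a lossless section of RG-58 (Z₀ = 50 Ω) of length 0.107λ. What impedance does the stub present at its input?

Z_in ≈ +j39.8 Ω

βl = 2π × 0.107 = 38.5°
tan(βl) = 0.796
For a shorted stub, Z_in = jZ_0·tan(βl)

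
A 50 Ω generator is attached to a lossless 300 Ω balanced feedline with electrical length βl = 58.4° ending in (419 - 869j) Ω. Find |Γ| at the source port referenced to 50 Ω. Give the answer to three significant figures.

tan(βl) = 1.63
Z_in = Z_0·(Z_L + jZ_0·tanβl)/(Z_0 + jZ_L·tanβl) = 40.4 − j82.9 Ω
Γ_s = (Z_in − Z_s)/(Z_in + Z_s) = (-9.56 − j82.9)/(90.4 − j82.9), |Γ_s| = 0.68

|Γ| ≈ 0.68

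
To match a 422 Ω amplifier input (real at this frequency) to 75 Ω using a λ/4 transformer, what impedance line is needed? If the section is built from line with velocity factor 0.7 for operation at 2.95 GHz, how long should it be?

Z_qwt = √(Z_0·R_L) = √(75 × 422) = √31650
λ = 0.7·c/f = 0.0712 m, so l = λ/4 = 0.0178 m

Z_qwt ≈ 178 Ω; length ≈ 1.78 cm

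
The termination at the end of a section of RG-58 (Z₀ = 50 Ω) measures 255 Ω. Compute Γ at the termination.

Γ = 0.672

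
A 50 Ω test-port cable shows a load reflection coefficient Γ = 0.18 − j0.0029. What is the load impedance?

Z_L = Z_0·(1 + Γ)/(1 − Γ) = 50·(1.18 − j0.0029)/(0.82 + j0.0029)

Z_L ≈ 71.9 − j0.431 Ω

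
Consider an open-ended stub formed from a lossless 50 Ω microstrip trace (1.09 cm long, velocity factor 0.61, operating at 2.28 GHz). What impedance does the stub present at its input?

λ = v/f = 0.61·c / 2.28 GHz = 0.0803 m
βl = 2π·l/λ = 2π × 0.136 = 48.9°
tan(βl) = 1.15
For an open-ended stub, Z_in = −jZ_0·cot(βl) = −jZ_0/tan(βl)

Z_in ≈ −j43.6 Ω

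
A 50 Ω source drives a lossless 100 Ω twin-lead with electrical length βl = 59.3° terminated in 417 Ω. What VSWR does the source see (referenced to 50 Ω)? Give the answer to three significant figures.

tan(βl) = 1.68
Z_in = Z_0·(Z_L + jZ_0·tanβl)/(Z_0 + jZ_L·tanβl) = 31.8 − j54.8 Ω
Γ_s = (Z_in − Z_s)/(Z_in + Z_s) = (-18.2 − j54.8)/(81.8 − j54.8), |Γ_s| = 0.587
VSWR = (1 + |Γ_s|)/(1 − |Γ_s|)

VSWR ≈ 3.84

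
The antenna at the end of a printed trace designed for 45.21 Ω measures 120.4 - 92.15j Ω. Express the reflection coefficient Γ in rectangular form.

Γ ≈ 0.583 − j0.232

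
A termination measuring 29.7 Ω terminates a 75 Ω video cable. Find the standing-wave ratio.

Γ = (29.7 − 75)/(29.7 + 75) = -0.433
VSWR = (1 + 0.433)/(1 − 0.433)

VSWR ≈ 2.53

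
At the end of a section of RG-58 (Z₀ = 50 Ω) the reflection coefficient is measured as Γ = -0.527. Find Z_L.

Z_L = Z_0·(1 + Γ)/(1 − Γ) = 50·(0.473)/(1.53)

Z_L ≈ 15.5 Ω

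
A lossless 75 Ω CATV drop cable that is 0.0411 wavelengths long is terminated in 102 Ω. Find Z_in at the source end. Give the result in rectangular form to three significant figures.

βl = 2π × 0.0411 = 14.8°
tan(βl) = tan(14.8°) = 0.264
Z_in = Z_0·(Z_L + jZ_0·tanβl)/(Z_0 + jZ_L·tanβl)
     = 75·(102 + j19.8)/(75 + j26.9)

Z_in ≈ 96.6 − j14.9 Ω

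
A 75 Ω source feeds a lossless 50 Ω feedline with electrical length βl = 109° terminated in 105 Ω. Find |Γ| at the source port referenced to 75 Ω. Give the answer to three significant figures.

tan(βl) = -2.9
Z_in = Z_0·(Z_L + jZ_0·tanβl)/(Z_0 + jZ_L·tanβl) = 25.9 + j13 Ω
Γ_s = (Z_in − Z_s)/(Z_in + Z_s) = (-49.1 + j13)/(101 + j13), |Γ_s| = 0.499

|Γ| ≈ 0.499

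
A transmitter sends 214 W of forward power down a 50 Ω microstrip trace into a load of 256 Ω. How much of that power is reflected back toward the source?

Γ = (256 − 50)/(256 + 50) = 0.673
|Γ|² = 0.453
P_refl = |Γ|²·P_inc = 97 W, P_del = (1 − |Γ|²)·P_inc = 117 W

P_reflected ≈ 97 W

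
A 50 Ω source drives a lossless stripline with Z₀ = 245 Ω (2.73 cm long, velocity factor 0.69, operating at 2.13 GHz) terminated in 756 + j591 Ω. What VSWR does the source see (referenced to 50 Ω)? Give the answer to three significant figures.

λ = v/f = 0.69·c / 2.13 GHz = 0.0972 m
βl = 2π·l/λ = 2π × 0.281 = 101°
tan(βl) = -5.08
Z_in = Z_0·(Z_L + jZ_0·tanβl)/(Z_0 + jZ_L·tanβl) = 48.1 + j7.53 Ω
Γ_s = (Z_in − Z_s)/(Z_in + Z_s) = (-1.91 + j7.53)/(98.1 + j7.53), |Γ_s| = 0.079
VSWR = (1 + |Γ_s|)/(1 − |Γ_s|)

VSWR ≈ 1.17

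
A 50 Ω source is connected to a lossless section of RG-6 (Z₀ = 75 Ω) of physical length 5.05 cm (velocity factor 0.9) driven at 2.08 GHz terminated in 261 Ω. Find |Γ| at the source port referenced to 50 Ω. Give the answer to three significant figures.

λ = v/f = 0.9·c / 2.08 GHz = 0.13 m
βl = 2π·l/λ = 2π × 0.389 = 140°
tan(βl) = -0.838
Z_in = Z_0·(Z_L + jZ_0·tanβl)/(Z_0 + jZ_L·tanβl) = 46.8 + j73.5 Ω
Γ_s = (Z_in − Z_s)/(Z_in + Z_s) = (-3.23 + j73.5)/(96.8 + j73.5), |Γ_s| = 0.605

|Γ| ≈ 0.605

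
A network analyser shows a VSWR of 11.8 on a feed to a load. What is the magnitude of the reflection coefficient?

|Γ| ≈ 0.844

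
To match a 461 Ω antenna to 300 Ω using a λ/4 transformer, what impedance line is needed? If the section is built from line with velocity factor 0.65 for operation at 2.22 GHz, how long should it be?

Z_qwt ≈ 372 Ω; length ≈ 2.2 cm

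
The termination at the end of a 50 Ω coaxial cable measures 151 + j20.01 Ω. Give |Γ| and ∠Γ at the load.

Γ ≈ 0.51 ∠ 5.52°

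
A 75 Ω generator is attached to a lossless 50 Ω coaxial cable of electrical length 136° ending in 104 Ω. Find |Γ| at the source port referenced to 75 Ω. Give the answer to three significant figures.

tan(βl) = -0.966
Z_in = Z_0·(Z_L + jZ_0·tanβl)/(Z_0 + jZ_L·tanβl) = 39.9 + j31.9 Ω
Γ_s = (Z_in − Z_s)/(Z_in + Z_s) = (-35.1 + j31.9)/(115 + j31.9), |Γ_s| = 0.398

|Γ| ≈ 0.398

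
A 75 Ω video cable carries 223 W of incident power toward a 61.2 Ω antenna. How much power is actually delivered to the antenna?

P_delivered ≈ 221 W

Γ = (61.2 − 75)/(61.2 + 75) = -0.101
|Γ|² = 0.0103
P_refl = |Γ|²·P_inc = 2.29 W, P_del = (1 − |Γ|²)·P_inc = 221 W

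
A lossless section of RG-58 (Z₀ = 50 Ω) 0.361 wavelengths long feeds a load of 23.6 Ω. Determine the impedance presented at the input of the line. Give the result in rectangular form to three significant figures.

βl = 2π × 0.361 = 130°
tan(βl) = tan(130°) = -1.19
Z_in = Z_0·(Z_L + jZ_0·tanβl)/(Z_0 + jZ_L·tanβl)
     = 50·(23.6 − j59.7)/(50 − j28.2)

Z_in ≈ 43.4 − j35.2 Ω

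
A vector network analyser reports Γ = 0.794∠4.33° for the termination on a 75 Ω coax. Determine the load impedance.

Z_L = Z_0·(1 + Γ)/(1 − Γ) = 75·(1.79 + j0.0599)/(0.208 − j0.0599)

Z_L ≈ 590 + j191 Ω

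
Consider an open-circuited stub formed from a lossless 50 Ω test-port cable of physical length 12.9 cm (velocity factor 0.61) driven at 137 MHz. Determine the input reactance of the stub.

X_in ≈ -72 Ω (capacitive)

λ = v/f = 0.61·c / 137 MHz = 1.34 m
βl = 2π·l/λ = 2π × 0.0966 = 34.8°
tan(βl) = 0.694
For an open-circuited stub, Z_in = −jZ_0·cot(βl) = −jZ_0/tan(βl)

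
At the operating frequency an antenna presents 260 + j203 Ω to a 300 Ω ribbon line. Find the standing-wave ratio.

VSWR ≈ 2.06

Γ = (Z_L − Z_0)/(Z_L + Z_0) = (-40 + j203)/(560 + j203)
|Γ| = 207/596 = 0.347
VSWR = (1 + |Γ|)/(1 − |Γ|) = 1.35/0.653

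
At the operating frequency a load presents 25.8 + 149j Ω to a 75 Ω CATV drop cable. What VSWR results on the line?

Γ = (Z_L − Z_0)/(Z_L + Z_0) = (-49.2 + j149)/(100.8 + j149)
|Γ| = 157/180 = 0.872
VSWR = (1 + |Γ|)/(1 − |Γ|) = 1.87/0.128

VSWR ≈ 14.7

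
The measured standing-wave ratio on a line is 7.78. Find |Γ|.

|Γ| ≈ 0.772

|Γ| = (S − 1)/(S + 1) = (7.78 − 1)/(7.78 + 1) = 6.78/8.78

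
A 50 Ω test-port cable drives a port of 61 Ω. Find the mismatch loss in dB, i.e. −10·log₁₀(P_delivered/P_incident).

mismatch loss ≈ 0.0429 dB

Γ = (61 − 50)/(61 + 50) = 0.0991
|Γ|² = 0.00982, so P_del/P_inc = 1 − |Γ|² = 0.99
ML = −10·log₁₀(1 − |Γ|²)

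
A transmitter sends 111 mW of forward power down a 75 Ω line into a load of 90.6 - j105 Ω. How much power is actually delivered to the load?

|Γ| = |(15.6 − j105)/(165.6 − j105)| = 0.541
|Γ|² = 0.293
P_refl = |Γ|²·P_inc = 32.5 mW, P_del = (1 − |Γ|²)·P_inc = 78.5 mW

P_delivered ≈ 78.5 mW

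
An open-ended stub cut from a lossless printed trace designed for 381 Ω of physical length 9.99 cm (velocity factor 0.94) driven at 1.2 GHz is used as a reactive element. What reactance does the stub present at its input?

X_in ≈ 749 Ω (inductive)

λ = v/f = 0.94·c / 1.2 GHz = 0.235 m
βl = 2π·l/λ = 2π × 0.425 = 153°
tan(βl) = -0.509
For an open-ended stub, Z_in = −jZ_0·cot(βl) = −jZ_0/tan(βl)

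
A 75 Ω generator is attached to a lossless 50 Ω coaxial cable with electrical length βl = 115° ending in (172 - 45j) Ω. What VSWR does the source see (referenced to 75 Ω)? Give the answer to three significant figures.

VSWR ≈ 4.83

tan(βl) = -2.14
Z_in = Z_0·(Z_L + jZ_0·tanβl)/(Z_0 + jZ_L·tanβl) = 17.4 + j25.5 Ω
Γ_s = (Z_in − Z_s)/(Z_in + Z_s) = (-57.6 + j25.5)/(92.4 + j25.5), |Γ_s| = 0.657
VSWR = (1 + |Γ_s|)/(1 − |Γ_s|)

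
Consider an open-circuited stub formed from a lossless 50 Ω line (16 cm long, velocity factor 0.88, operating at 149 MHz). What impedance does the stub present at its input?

Z_in ≈ −j78.5 Ω

λ = v/f = 0.88·c / 149 MHz = 1.77 m
βl = 2π·l/λ = 2π × 0.0903 = 32.5°
tan(βl) = 0.637
For an open-circuited stub, Z_in = −jZ_0·cot(βl) = −jZ_0/tan(βl)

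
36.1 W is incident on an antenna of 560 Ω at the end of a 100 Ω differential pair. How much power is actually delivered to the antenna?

P_delivered ≈ 18.6 W

Γ = (560 − 100)/(560 + 100) = 0.697
|Γ|² = 0.486
P_refl = |Γ|²·P_inc = 17.5 W, P_del = (1 − |Γ|²)·P_inc = 18.6 W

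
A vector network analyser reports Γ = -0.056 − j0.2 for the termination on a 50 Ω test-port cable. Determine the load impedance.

Z_L = Z_0·(1 + Γ)/(1 − Γ) = 50·(0.944 − j0.2)/(1.06 + j0.2)

Z_L ≈ 41.4 − j17.3 Ω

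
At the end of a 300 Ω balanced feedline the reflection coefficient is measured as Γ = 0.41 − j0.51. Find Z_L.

Z_L ≈ 282 − j503 Ω

Z_L = Z_0·(1 + Γ)/(1 − Γ) = 300·(1.41 − j0.51)/(0.59 + j0.51)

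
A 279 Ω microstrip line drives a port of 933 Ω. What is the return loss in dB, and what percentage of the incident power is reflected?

RL ≈ 5.36 dB; 29.1% of incident power reflected

Γ = (933 − 279)/(933 + 279) = 0.54
RL = −20·log₁₀(0.54) = 5.36 dB
P_refl/P_inc = |Γ|² = 0.291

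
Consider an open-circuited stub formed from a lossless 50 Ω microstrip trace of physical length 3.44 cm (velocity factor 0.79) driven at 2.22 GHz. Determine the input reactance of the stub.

λ = v/f = 0.79·c / 2.22 GHz = 0.107 m
βl = 2π·l/λ = 2π × 0.322 = 116°
tan(βl) = -2.05
For an open-circuited stub, Z_in = −jZ_0·cot(βl) = −jZ_0/tan(βl)

X_in ≈ 24.4 Ω (inductive)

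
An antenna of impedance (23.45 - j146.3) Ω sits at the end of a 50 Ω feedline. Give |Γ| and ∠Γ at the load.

Γ ≈ 0.908 ∠ -36.9°

Γ = (Z_L − Z_0)/(Z_L + Z_0) = (-26.55 − j146.3)/(73.45 − j146.3)
|Γ| = 149/164 = 0.908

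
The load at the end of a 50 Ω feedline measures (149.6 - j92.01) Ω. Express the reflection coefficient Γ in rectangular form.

Γ = (Z_L − Z_0)/(Z_L + Z_0) = (99.6 − j92.01)/(199.6 − j92.01)

Γ ≈ 0.587 − j0.19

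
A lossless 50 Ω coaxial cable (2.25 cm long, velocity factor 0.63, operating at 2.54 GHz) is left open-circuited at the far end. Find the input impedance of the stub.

Z_in ≈ +j17.1 Ω

λ = v/f = 0.63·c / 2.54 GHz = 0.0744 m
βl = 2π·l/λ = 2π × 0.302 = 109°
tan(βl) = -2.93
For an open-circuited stub, Z_in = −jZ_0·cot(βl) = −jZ_0/tan(βl)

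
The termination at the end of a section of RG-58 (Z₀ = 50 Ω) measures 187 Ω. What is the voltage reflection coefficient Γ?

Γ = (Z_L − Z_0)/(Z_L + Z_0) = (187 − 50)/(187 + 50) = 137/237

Γ = 0.578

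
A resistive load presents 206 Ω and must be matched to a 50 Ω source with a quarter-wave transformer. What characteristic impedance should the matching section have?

Z_qwt = √(Z_0·R_L) = √(50 × 206) = √10300

Z_qwt ≈ 101 Ω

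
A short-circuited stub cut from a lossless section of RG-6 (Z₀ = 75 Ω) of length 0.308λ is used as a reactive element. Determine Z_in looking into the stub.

Z_in ≈ −j197 Ω

βl = 2π × 0.308 = 111°
tan(βl) = -2.62
For a short-circuited stub, Z_in = jZ_0·tan(βl)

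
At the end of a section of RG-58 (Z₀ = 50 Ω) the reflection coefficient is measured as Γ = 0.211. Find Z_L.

Z_L = Z_0·(1 + Γ)/(1 − Γ) = 50·(1.21)/(0.789)

Z_L ≈ 76.7 Ω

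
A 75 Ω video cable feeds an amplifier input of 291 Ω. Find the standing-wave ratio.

VSWR ≈ 3.88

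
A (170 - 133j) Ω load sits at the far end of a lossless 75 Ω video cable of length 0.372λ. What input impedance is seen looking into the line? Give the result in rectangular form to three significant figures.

βl = 2π × 0.372 = 134°
tan(βl) = tan(134°) = -1.04
Z_in = Z_0·(Z_L + jZ_0·tanβl)/(Z_0 + jZ_L·tanβl)
     = 75·(170 − j211)/(-63.1 − j177)

Z_in ≈ 56.5 + j92.4 Ω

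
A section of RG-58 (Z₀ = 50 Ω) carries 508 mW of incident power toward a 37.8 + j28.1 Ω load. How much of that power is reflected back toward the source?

|Γ| = |(-12.2 + j28.1)/(87.8 + j28.1)| = 0.332
|Γ|² = 0.11
P_refl = |Γ|²·P_inc = 56.1 mW, P_del = (1 − |Γ|²)·P_inc = 452 mW

P_reflected ≈ 56.1 mW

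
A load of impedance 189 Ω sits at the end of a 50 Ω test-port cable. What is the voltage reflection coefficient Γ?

Γ = (Z_L − Z_0)/(Z_L + Z_0) = (189 − 50)/(189 + 50) = 139/239

Γ = 0.582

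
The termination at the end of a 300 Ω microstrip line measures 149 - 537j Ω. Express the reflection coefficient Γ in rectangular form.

Γ ≈ 0.45 − j0.658

Γ = (Z_L − Z_0)/(Z_L + Z_0) = (-151 − j537)/(449 − j537)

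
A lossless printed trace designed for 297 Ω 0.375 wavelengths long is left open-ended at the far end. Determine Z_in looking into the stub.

Z_in ≈ +j297 Ω

βl = 2π × 0.375 = 135°
tan(βl) = -1
For an open-ended stub, Z_in = −jZ_0·cot(βl) = −jZ_0/tan(βl)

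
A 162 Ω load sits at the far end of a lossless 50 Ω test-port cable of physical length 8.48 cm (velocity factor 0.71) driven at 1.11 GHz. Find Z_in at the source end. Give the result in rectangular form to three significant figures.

Z_in ≈ 73.3 + j71.6 Ω

λ = v/f = 0.71·c / 1.11 GHz = 0.192 m
βl = 2π·l/λ = 2π × 0.442 = 159°
tan(βl) = tan(159°) = -0.382
Z_in = Z_0·(Z_L + jZ_0·tanβl)/(Z_0 + jZ_L·tanβl)
     = 50·(162 − j19.1)/(50 − j61.9)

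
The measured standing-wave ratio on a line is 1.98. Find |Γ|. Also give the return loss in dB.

|Γ| ≈ 0.329; return loss ≈ 9.66 dB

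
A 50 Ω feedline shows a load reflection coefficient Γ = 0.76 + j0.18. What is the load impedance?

Z_L = Z_0·(1 + Γ)/(1 − Γ) = 50·(1.76 + j0.18)/(0.24 − j0.18)

Z_L ≈ 217 + j200 Ω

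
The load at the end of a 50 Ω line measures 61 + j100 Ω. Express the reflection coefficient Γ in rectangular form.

Γ = (Z_L − Z_0)/(Z_L + Z_0) = (11 + j100)/(111 + j100)

Γ ≈ 0.503 + j0.448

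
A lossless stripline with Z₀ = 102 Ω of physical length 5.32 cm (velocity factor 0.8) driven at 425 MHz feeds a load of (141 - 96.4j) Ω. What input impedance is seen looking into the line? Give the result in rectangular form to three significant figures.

Z_in ≈ 57.9 − j49.9 Ω

λ = v/f = 0.8·c / 425 MHz = 0.565 m
βl = 2π·l/λ = 2π × 0.0942 = 33.9°
tan(βl) = tan(33.9°) = 0.672
Z_in = Z_0·(Z_L + jZ_0·tanβl)/(Z_0 + jZ_L·tanβl)
     = 102·(141 − j27.8)/(167 + j94.8)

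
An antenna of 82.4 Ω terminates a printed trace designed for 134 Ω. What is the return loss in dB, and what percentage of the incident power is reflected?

RL ≈ 12.5 dB; 5.69% of incident power reflected

Γ = (82.4 − 134)/(82.4 + 134) = -0.238
RL = −20·log₁₀(0.238) = 12.5 dB
P_refl/P_inc = |Γ|² = 0.0569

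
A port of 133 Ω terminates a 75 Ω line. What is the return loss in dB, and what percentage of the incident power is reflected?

Γ = (133 − 75)/(133 + 75) = 0.279
RL = −20·log₁₀(0.279) = 11.1 dB
P_refl/P_inc = |Γ|² = 0.0778

RL ≈ 11.1 dB; 7.78% of incident power reflected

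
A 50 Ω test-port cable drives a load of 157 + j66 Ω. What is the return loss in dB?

RL ≈ 4.75 dB

Γ = (107 + j66)/(207 + j66), |Γ| = 0.579
RL = −20·log₁₀|Γ| = −20·log₁₀(0.579)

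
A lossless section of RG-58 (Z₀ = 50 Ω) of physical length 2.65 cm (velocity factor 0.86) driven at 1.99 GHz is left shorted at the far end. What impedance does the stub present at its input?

Z_in ≈ +j170 Ω

λ = v/f = 0.86·c / 1.99 GHz = 0.13 m
βl = 2π·l/λ = 2π × 0.204 = 73.6°
tan(βl) = 3.39
For a shorted stub, Z_in = jZ_0·tan(βl)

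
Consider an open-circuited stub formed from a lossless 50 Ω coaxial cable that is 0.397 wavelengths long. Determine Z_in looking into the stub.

Z_in ≈ +j66.2 Ω

βl = 2π × 0.397 = 143°
tan(βl) = -0.756
For an open-circuited stub, Z_in = −jZ_0·cot(βl) = −jZ_0/tan(βl)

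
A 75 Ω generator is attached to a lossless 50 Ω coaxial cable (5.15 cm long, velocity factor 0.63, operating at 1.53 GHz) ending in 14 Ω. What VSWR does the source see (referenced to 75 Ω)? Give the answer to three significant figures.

λ = v/f = 0.63·c / 1.53 GHz = 0.124 m
βl = 2π·l/λ = 2π × 0.417 = 150°
tan(βl) = -0.575
Z_in = Z_0·(Z_L + jZ_0·tanβl)/(Z_0 + jZ_L·tanβl) = 18.2 − j25.8 Ω
Γ_s = (Z_in − Z_s)/(Z_in + Z_s) = (-56.8 − j25.8)/(93.2 − j25.8), |Γ_s| = 0.646
VSWR = (1 + |Γ_s|)/(1 − |Γ_s|)

VSWR ≈ 4.65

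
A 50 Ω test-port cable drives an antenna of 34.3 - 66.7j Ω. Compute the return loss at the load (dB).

Γ = (-15.7 − j66.7)/(84.3 − j66.7), |Γ| = 0.637
RL = −20·log₁₀|Γ| = −20·log₁₀(0.637)

RL ≈ 3.91 dB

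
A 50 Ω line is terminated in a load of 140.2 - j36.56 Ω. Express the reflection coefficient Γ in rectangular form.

Γ = (Z_L − Z_0)/(Z_L + Z_0) = (90.2 − j36.56)/(190.2 − j36.56)

Γ ≈ 0.493 − j0.0975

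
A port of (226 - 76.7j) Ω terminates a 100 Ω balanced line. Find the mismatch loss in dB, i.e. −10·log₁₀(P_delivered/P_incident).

Γ = (126 − j76.7)/(326 − j76.7), |Γ| = 0.44
|Γ|² = 0.194, so P_del/P_inc = 1 − |Γ|² = 0.806
ML = −10·log₁₀(1 − |Γ|²)

mismatch loss ≈ 0.937 dB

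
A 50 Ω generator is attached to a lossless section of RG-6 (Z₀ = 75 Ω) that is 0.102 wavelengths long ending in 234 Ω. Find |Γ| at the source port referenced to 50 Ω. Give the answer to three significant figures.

|Γ| ≈ 0.583

βl = 2π × 0.102 = 36.7°
tan(βl) = 0.746
Z_in = Z_0·(Z_L + jZ_0·tanβl)/(Z_0 + jZ_L·tanβl) = 56.8 − j76.2 Ω
Γ_s = (Z_in − Z_s)/(Z_in + Z_s) = (6.76 − j76.2)/(107 − j76.2), |Γ_s| = 0.583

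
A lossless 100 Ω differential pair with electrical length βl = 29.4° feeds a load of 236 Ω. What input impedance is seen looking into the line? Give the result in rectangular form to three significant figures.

tan(βl) = tan(29.4°) = 0.563
Z_in = Z_0·(Z_L + jZ_0·tanβl)/(Z_0 + jZ_L·tanβl)
     = 100·(236 + j56.3)/(100 + j133)

Z_in ≈ 112 − j93 Ω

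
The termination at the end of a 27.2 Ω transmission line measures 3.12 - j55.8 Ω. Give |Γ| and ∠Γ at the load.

Γ = (Z_L − Z_0)/(Z_L + Z_0) = (-24.08 − j55.8)/(30.32 − j55.8)
|Γ| = 60.8/63.5 = 0.957

Γ ≈ 0.957 ∠ -51.9°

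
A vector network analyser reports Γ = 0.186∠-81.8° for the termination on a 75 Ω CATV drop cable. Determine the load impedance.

Z_L = Z_0·(1 + Γ)/(1 − Γ) = 75·(1.03 − j0.184)/(0.973 + j0.184)

Z_L ≈ 73.8 − j28.1 Ω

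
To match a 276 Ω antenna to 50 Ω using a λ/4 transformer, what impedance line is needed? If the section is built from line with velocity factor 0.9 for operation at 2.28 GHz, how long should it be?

Z_qwt ≈ 117 Ω; length ≈ 2.96 cm

Z_qwt = √(Z_0·R_L) = √(50 × 276) = √13800
λ = 0.9·c/f = 0.118 m, so l = λ/4 = 0.0296 m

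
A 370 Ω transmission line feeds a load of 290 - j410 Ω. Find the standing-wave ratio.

Γ = (Z_L − Z_0)/(Z_L + Z_0) = (-80 − j410)/(660 − j410)
|Γ| = 418/777 = 0.538
VSWR = (1 + |Γ|)/(1 − |Γ|) = 1.54/0.462

VSWR ≈ 3.33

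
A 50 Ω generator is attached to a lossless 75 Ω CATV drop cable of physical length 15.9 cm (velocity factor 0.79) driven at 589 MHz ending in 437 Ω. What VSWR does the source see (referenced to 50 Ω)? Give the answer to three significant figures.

VSWR ≈ 6.94

λ = v/f = 0.79·c / 589 MHz = 0.402 m
βl = 2π·l/λ = 2π × 0.395 = 142°
tan(βl) = -0.774
Z_in = Z_0·(Z_L + jZ_0·tanβl)/(Z_0 + jZ_L·tanβl) = 32.7 + j89.6 Ω
Γ_s = (Z_in − Z_s)/(Z_in + Z_s) = (-17.3 + j89.6)/(82.7 + j89.6), |Γ_s| = 0.748
VSWR = (1 + |Γ_s|)/(1 − |Γ_s|)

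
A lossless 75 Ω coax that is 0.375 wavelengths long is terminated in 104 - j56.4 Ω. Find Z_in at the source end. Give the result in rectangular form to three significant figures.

βl = 2π × 0.375 = 135°
tan(βl) = tan(135°) = -1
Z_in = Z_0·(Z_L + jZ_0·tanβl)/(Z_0 + jZ_L·tanβl)
     = 75·(104 − j131)/(18.6 − j104)

Z_in ≈ 105 + j56.3 Ω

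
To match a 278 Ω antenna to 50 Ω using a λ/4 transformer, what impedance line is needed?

Z_qwt ≈ 118 Ω

Z_qwt = √(Z_0·R_L) = √(50 × 278) = √13900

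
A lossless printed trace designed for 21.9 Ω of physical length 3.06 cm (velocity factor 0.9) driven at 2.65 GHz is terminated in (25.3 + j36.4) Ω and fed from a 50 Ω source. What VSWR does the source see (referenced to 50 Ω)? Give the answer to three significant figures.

λ = v/f = 0.9·c / 2.65 GHz = 0.102 m
βl = 2π·l/λ = 2π × 0.3 = 108°
tan(βl) = -3.06
Z_in = Z_0·(Z_L + jZ_0·tanβl)/(Z_0 + jZ_L·tanβl) = 5.29 − j1.95 Ω
Γ_s = (Z_in − Z_s)/(Z_in + Z_s) = (-44.7 − j1.95)/(55.3 − j1.95), |Γ_s| = 0.809
VSWR = (1 + |Γ_s|)/(1 − |Γ_s|)

VSWR ≈ 9.46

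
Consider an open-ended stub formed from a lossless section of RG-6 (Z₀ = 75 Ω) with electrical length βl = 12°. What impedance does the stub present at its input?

Z_in ≈ −j353 Ω

tan(βl) = 0.213
For an open-ended stub, Z_in = −jZ_0·cot(βl) = −jZ_0/tan(βl)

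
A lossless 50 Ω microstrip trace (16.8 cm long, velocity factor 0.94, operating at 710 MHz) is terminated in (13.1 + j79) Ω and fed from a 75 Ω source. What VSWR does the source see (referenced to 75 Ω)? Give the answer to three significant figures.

λ = v/f = 0.94·c / 710 MHz = 0.397 m
βl = 2π·l/λ = 2π × 0.423 = 152°
tan(βl) = -0.526
Z_in = Z_0·(Z_L + jZ_0·tanβl)/(Z_0 + jZ_L·tanβl) = 4.96 + j29.2 Ω
Γ_s = (Z_in − Z_s)/(Z_in + Z_s) = (-70 + j29.2)/(80 + j29.2), |Γ_s| = 0.891
VSWR = (1 + |Γ_s|)/(1 − |Γ_s|)

VSWR ≈ 17.4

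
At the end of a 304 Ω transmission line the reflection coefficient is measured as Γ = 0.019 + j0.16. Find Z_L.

Z_L ≈ 300 + j98.5 Ω

Z_L = Z_0·(1 + Γ)/(1 − Γ) = 304·(1.02 + j0.16)/(0.981 − j0.16)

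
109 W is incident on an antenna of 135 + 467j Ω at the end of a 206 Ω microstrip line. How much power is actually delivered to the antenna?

P_delivered ≈ 36.3 W

|Γ| = |(-71 + j467)/(341 + j467)| = 0.817
|Γ|² = 0.667
P_refl = |Γ|²·P_inc = 72.7 W, P_del = (1 − |Γ|²)·P_inc = 36.3 W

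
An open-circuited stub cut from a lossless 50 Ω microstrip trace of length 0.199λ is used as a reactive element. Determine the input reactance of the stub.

X_in ≈ -16.6 Ω (capacitive)

βl = 2π × 0.199 = 71.6°
tan(βl) = 3.01
For an open-circuited stub, Z_in = −jZ_0·cot(βl) = −jZ_0/tan(βl)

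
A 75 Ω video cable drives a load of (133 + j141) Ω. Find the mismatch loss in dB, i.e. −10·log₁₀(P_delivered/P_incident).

Γ = (58 + j141)/(208 + j141), |Γ| = 0.607
|Γ|² = 0.368, so P_del/P_inc = 1 − |Γ|² = 0.632
ML = −10·log₁₀(1 − |Γ|²)

mismatch loss ≈ 1.99 dB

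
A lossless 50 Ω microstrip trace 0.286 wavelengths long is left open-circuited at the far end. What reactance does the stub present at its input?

X_in ≈ 11.5 Ω (inductive)

βl = 2π × 0.286 = 103°
tan(βl) = -4.35
For an open-circuited stub, Z_in = −jZ_0·cot(βl) = −jZ_0/tan(βl)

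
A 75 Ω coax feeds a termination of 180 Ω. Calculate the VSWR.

Γ = (180 − 75)/(180 + 75) = 0.412
VSWR = (1 + 0.412)/(1 − 0.412)

VSWR ≈ 2.4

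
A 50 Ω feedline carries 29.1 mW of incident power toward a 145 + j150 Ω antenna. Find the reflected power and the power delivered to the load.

P_reflected ≈ 15.2 mW; P_delivered ≈ 13.9 mW

|Γ| = |(95 + j150)/(195 + j150)| = 0.722
|Γ|² = 0.521
P_refl = |Γ|²·P_inc = 15.2 mW, P_del = (1 − |Γ|²)·P_inc = 13.9 mW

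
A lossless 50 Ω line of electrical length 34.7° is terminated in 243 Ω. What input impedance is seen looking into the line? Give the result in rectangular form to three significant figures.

Z_in ≈ 29.2 − j63.5 Ω

tan(βl) = tan(34.7°) = 0.692
Z_in = Z_0·(Z_L + jZ_0·tanβl)/(Z_0 + jZ_L·tanβl)
     = 50·(243 + j34.6)/(50 + j168)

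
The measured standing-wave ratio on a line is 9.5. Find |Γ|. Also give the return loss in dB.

|Γ| = (S − 1)/(S + 1) = (9.5 − 1)/(9.5 + 1) = 8.5/10.5
RL = −20·log₁₀|Γ| = −20·log₁₀(0.81)

|Γ| ≈ 0.81; return loss ≈ 1.84 dB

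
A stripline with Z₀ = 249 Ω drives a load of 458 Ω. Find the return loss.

RL ≈ 10.6 dB

Γ = (458 − 249)/(458 + 249) = 0.296
RL = −20·log₁₀|Γ| = −20·log₁₀(0.296)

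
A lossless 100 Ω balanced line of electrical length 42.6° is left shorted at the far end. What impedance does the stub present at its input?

Z_in ≈ +j92 Ω

tan(βl) = 0.92
For a shorted stub, Z_in = jZ_0·tan(βl)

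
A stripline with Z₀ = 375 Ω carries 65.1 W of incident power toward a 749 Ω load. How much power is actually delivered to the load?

Γ = (749 − 375)/(749 + 375) = 0.333
|Γ|² = 0.111
P_refl = |Γ|²·P_inc = 7.21 W, P_del = (1 − |Γ|²)·P_inc = 57.9 W

P_delivered ≈ 57.9 W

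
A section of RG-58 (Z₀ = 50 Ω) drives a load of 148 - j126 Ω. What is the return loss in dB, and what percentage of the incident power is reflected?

RL ≈ 3.35 dB; 46.3% of incident power reflected

Γ = (98 − j126)/(198 − j126), |Γ| = 0.68
RL = −20·log₁₀(0.68) = 3.35 dB
P_refl/P_inc = |Γ|² = 0.463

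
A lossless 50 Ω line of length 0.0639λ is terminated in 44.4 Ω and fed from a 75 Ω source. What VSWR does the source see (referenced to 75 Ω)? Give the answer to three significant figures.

VSWR ≈ 1.64

βl = 2π × 0.0639 = 23°
tan(βl) = 0.425
Z_in = Z_0·(Z_L + jZ_0·tanβl)/(Z_0 + jZ_L·tanβl) = 45.9 + j3.93 Ω
Γ_s = (Z_in − Z_s)/(Z_in + Z_s) = (-29.1 + j3.93)/(121 + j3.93), |Γ_s| = 0.243
VSWR = (1 + |Γ_s|)/(1 − |Γ_s|)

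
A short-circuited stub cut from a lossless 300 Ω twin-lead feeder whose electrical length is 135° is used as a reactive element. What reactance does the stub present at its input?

tan(βl) = -1
For a short-circuited stub, Z_in = jZ_0·tan(βl)

X_in ≈ -300 Ω (capacitive)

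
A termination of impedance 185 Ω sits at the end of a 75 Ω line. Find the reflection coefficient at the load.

Γ = 0.423

Γ = (Z_L − Z_0)/(Z_L + Z_0) = (185 − 75)/(185 + 75) = 110/260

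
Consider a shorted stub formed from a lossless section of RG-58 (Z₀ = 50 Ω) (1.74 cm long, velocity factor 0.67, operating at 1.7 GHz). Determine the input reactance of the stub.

X_in ≈ 66.3 Ω (inductive)

λ = v/f = 0.67·c / 1.7 GHz = 0.118 m
βl = 2π·l/λ = 2π × 0.147 = 53°
tan(βl) = 1.33
For a shorted stub, Z_in = jZ_0·tan(βl)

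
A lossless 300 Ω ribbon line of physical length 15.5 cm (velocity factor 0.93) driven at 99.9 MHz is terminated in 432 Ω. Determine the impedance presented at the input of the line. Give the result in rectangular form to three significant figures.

λ = v/f = 0.93·c / 99.9 MHz = 2.79 m
βl = 2π·l/λ = 2π × 0.0555 = 20°
tan(βl) = tan(20°) = 0.364
Z_in = Z_0·(Z_L + jZ_0·tanβl)/(Z_0 + jZ_L·tanβl)
     = 300·(432 + j109)/(300 + j157)

Z_in ≈ 384 − j91.9 Ω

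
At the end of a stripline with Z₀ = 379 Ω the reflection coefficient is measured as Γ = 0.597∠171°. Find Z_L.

Z_L ≈ 96.2 + j27.9 Ω

Z_L = Z_0·(1 + Γ)/(1 − Γ) = 379·(0.41 + j0.0934)/(1.59 − j0.0934)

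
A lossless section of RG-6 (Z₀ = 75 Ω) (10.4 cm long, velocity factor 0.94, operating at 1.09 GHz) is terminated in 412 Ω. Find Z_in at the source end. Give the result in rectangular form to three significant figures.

λ = v/f = 0.94·c / 1.09 GHz = 0.259 m
βl = 2π·l/λ = 2π × 0.402 = 145°
tan(βl) = tan(145°) = -0.708
Z_in = Z_0·(Z_L + jZ_0·tanβl)/(Z_0 + jZ_L·tanβl)
     = 75·(412 − j53.1)/(75 − j292)

Z_in ≈ 38.4 + j96.1 Ω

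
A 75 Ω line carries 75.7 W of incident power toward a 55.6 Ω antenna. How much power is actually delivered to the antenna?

Γ = (55.6 − 75)/(55.6 + 75) = -0.149
|Γ|² = 0.0221
P_refl = |Γ|²·P_inc = 1.67 W, P_del = (1 − |Γ|²)·P_inc = 74 W

P_delivered ≈ 74 W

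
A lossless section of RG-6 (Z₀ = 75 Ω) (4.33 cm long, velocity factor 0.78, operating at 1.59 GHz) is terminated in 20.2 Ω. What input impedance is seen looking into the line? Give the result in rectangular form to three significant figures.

λ = v/f = 0.78·c / 1.59 GHz = 0.147 m
βl = 2π·l/λ = 2π × 0.294 = 106°
tan(βl) = tan(106°) = -3.51
Z_in = Z_0·(Z_L + jZ_0·tanβl)/(Z_0 + jZ_L·tanβl)
     = 75·(20.2 − j263)/(75 − j70.8)

Z_in ≈ 142 − j129 Ω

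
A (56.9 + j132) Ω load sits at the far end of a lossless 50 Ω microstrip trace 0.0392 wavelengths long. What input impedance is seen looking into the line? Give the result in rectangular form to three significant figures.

βl = 2π × 0.0392 = 14.1°
tan(βl) = tan(14.1°) = 0.251
Z_in = Z_0·(Z_L + jZ_0·tanβl)/(Z_0 + jZ_L·tanβl)
     = 50·(56.9 + j145)/(16.8 + j14.3)

Z_in ≈ 310 + j166 Ω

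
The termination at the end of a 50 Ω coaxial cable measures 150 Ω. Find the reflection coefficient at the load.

Γ = 0.5

Γ = (Z_L − Z_0)/(Z_L + Z_0) = (150 − 50)/(150 + 50) = 100/200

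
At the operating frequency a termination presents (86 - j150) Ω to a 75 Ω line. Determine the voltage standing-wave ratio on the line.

Γ = (Z_L − Z_0)/(Z_L + Z_0) = (11 − j150)/(161 − j150)
|Γ| = 150/220 = 0.684
VSWR = (1 + |Γ|)/(1 − |Γ|) = 1.68/0.316

VSWR ≈ 5.32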